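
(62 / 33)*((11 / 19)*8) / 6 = 248 / 171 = 1.45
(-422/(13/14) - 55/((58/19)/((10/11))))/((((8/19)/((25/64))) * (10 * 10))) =-3372633/772096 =-4.37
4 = 4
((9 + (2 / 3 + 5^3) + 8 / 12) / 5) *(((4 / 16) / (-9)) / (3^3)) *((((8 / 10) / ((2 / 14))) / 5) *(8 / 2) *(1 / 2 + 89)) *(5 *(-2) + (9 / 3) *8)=-156.31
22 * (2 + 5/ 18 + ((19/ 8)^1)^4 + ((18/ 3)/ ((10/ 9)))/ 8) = 70495711/ 92160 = 764.93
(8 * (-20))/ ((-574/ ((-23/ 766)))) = -0.01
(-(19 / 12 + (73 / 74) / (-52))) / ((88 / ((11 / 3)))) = -18059 / 277056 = -0.07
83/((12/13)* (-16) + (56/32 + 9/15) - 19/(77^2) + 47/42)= -383843460/52273873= -7.34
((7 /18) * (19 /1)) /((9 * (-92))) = -133 /14904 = -0.01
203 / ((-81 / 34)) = -6902 / 81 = -85.21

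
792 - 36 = 756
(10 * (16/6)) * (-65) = -1733.33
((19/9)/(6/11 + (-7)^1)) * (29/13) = -0.73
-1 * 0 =0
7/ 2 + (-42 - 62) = -100.50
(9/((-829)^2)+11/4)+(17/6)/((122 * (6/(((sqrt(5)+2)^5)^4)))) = 2995918585 * sqrt(5)+20220244466705407423/3018362472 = 13398155224.98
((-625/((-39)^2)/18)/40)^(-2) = 47971512576/15625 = 3070176.80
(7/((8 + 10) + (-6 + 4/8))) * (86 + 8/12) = 728/15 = 48.53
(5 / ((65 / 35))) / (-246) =-35 / 3198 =-0.01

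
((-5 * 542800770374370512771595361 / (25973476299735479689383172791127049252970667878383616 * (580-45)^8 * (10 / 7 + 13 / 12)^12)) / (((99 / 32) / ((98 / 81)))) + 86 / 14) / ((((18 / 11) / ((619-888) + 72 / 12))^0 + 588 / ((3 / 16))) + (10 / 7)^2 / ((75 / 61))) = 0.00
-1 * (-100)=100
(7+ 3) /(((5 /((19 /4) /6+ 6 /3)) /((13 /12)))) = 871 /144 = 6.05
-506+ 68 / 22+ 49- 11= -5114 / 11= -464.91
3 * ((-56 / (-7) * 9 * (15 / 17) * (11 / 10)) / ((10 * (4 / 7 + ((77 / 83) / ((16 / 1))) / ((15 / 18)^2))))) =20706840 / 646867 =32.01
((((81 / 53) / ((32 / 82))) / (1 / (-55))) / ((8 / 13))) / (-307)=2374515 / 2082688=1.14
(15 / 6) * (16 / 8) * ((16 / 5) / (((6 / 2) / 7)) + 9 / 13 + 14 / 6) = 682 / 13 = 52.46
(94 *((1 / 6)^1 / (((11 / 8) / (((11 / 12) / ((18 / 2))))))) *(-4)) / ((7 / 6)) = -752 / 189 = -3.98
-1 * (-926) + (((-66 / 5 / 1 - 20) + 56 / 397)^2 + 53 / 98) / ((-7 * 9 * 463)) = 925.96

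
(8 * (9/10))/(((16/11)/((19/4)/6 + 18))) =93.02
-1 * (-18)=18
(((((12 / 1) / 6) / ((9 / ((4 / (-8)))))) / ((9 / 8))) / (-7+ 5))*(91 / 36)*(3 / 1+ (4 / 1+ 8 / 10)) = 1183 / 1215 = 0.97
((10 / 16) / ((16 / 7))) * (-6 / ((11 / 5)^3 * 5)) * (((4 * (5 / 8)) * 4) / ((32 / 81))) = -1063125 / 1362944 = -0.78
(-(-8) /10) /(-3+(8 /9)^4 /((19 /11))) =-498636 /1644605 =-0.30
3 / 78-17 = -441 / 26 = -16.96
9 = 9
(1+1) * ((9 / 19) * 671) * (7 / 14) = 6039 / 19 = 317.84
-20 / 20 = -1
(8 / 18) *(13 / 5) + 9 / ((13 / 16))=7156 / 585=12.23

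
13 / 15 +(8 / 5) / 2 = 5 / 3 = 1.67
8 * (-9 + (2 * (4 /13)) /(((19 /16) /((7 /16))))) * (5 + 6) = -190696 /247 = -772.05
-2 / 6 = -1 / 3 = -0.33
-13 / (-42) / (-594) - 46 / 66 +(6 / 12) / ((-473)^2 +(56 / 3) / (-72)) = -52556733139 / 75351392424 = -0.70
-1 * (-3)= 3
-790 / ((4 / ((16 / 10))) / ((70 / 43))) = -22120 / 43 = -514.42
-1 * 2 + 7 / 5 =-3 / 5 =-0.60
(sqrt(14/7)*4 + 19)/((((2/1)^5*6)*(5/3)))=sqrt(2)/80 + 19/320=0.08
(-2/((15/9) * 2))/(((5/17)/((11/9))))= -187/75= -2.49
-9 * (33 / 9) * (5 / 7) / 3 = -55 / 7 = -7.86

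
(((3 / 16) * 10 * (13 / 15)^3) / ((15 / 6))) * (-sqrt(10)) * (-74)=81289 * sqrt(10) / 2250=114.25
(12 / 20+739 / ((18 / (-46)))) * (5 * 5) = -47198.89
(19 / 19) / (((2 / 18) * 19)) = 9 / 19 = 0.47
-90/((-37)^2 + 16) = -18/277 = -0.06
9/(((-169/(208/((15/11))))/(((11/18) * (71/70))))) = -34364/6825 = -5.04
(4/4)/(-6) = -1/6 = -0.17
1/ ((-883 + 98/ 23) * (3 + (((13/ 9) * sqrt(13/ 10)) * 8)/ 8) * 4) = -9315/ 68623082 + 897 * sqrt(130)/ 137246164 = -0.00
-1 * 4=-4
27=27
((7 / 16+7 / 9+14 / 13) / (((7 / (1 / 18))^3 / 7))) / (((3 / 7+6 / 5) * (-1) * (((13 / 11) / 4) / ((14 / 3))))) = -236005 / 3033701424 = -0.00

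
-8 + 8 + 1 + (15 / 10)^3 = 35 / 8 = 4.38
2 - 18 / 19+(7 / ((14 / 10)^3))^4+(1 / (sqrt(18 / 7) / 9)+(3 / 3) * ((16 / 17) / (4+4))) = 3 * sqrt(14) / 2+81036516653 / 1862030723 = 49.13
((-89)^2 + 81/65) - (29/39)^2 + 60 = 60700777/7605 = 7981.69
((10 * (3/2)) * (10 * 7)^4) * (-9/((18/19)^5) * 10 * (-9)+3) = 93154950896875/243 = 383353707394.55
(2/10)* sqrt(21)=0.92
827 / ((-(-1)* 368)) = 827 / 368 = 2.25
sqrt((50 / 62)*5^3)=25*sqrt(155) / 31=10.04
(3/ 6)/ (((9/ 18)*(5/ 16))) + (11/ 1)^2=621/ 5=124.20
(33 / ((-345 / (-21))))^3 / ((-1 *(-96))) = 4108797 / 48668000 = 0.08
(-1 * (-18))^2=324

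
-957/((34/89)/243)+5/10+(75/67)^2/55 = -510999105544/839443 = -608735.92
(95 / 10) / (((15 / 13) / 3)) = 247 / 10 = 24.70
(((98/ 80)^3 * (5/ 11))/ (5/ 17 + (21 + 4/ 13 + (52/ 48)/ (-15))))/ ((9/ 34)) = 0.15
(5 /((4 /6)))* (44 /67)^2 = 14520 /4489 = 3.23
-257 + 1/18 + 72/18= -4553/18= -252.94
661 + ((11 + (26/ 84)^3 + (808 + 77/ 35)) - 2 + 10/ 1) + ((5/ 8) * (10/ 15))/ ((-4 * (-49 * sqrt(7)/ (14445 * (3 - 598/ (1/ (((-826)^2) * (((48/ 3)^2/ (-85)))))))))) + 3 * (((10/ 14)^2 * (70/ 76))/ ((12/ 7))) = 1311820114/ 879795 + 502918413034545 * sqrt(7)/ 93296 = 14262103302.97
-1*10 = -10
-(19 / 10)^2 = -361 / 100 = -3.61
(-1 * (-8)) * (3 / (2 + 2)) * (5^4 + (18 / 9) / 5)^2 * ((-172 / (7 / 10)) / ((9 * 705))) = -6727352752 / 74025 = -90879.47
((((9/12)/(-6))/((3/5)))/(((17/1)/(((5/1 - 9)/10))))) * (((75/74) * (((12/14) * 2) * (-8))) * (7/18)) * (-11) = 550/1887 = 0.29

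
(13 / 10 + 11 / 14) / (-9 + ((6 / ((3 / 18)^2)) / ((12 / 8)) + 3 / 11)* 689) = 803 / 38267040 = 0.00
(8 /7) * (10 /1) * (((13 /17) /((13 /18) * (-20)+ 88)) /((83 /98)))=65520 /467041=0.14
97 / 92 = 1.05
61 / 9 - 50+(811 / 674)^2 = -170793875 / 4088484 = -41.77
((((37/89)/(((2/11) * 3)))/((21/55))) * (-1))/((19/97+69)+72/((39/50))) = -28227485/2283798384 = -0.01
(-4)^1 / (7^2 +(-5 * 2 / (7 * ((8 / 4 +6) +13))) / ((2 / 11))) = -147 / 1787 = -0.08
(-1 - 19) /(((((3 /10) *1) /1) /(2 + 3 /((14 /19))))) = -8500 /21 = -404.76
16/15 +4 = 76/15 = 5.07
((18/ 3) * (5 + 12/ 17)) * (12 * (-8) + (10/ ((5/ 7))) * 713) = 5753652/ 17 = 338450.12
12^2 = 144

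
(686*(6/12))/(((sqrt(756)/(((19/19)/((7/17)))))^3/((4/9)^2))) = 9826*sqrt(21)/964467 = 0.05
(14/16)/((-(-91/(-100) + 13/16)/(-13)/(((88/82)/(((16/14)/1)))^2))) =1037575/178186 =5.82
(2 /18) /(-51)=-1 /459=-0.00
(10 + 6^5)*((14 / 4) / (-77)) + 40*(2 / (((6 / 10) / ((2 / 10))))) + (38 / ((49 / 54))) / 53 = -27977287 / 85701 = -326.45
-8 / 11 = -0.73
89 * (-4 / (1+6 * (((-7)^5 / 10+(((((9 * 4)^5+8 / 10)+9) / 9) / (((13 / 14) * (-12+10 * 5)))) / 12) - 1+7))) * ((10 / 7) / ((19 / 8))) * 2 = -66643200 / 13250770729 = -0.01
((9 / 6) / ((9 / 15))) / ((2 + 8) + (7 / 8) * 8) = 0.15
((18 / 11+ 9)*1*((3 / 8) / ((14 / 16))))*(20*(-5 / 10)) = -3510 / 77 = -45.58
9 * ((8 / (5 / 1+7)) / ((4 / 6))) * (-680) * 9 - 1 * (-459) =-54621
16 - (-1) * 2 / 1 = 18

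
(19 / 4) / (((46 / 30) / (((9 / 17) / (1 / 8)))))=5130 / 391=13.12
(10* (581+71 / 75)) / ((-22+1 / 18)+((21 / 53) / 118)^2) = -10242629240016 / 38623589705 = -265.19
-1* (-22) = 22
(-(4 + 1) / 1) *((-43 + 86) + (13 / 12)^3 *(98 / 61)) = -11869625 / 52704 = -225.21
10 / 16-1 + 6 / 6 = 5 / 8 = 0.62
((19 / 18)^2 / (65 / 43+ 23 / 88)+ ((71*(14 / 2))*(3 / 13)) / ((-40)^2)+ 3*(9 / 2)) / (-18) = -160508440639 / 203459817600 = -0.79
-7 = -7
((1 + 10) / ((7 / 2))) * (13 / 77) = 26 / 49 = 0.53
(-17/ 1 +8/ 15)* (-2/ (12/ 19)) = 4693/ 90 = 52.14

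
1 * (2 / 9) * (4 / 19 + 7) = 1.60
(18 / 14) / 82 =9 / 574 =0.02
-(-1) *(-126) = -126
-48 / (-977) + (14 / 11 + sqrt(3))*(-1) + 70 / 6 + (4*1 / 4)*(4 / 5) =9.51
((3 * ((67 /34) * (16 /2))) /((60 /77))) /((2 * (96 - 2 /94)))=242473 /766870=0.32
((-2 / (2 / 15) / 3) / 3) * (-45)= 75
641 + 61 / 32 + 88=23389 / 32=730.91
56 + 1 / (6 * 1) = 337 / 6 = 56.17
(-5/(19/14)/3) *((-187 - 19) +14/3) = 42280/171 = 247.25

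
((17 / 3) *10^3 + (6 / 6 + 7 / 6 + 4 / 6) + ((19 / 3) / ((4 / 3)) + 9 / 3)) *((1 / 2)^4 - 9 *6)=-19597867 / 64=-306216.67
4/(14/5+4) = 10/17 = 0.59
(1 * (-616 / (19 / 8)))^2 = 24285184 / 361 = 67271.98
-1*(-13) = 13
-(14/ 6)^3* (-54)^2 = -37044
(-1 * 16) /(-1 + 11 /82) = 1312 /71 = 18.48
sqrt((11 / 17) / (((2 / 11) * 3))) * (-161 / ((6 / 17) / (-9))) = 1771 * sqrt(102) / 4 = 4471.56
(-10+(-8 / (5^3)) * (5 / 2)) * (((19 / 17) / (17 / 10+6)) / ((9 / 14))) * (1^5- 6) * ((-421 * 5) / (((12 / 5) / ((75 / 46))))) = -634920625 / 38709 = -16402.40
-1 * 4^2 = -16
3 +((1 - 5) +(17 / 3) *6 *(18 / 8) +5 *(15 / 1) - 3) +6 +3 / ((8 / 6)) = 623 / 4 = 155.75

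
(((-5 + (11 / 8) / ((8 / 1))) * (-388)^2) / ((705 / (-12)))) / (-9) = -969127 / 705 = -1374.65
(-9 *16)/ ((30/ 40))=-192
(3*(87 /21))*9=783 /7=111.86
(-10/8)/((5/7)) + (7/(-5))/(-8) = -63/40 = -1.58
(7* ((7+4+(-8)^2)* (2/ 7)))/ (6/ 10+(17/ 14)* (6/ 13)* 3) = 11375/ 173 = 65.75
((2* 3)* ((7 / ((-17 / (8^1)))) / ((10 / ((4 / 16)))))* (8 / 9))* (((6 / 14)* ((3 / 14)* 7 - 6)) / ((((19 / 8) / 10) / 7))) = 8064 / 323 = 24.97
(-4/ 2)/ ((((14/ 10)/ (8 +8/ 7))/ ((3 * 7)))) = -1920/ 7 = -274.29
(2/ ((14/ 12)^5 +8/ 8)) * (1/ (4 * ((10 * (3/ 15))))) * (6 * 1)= 11664/ 24583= 0.47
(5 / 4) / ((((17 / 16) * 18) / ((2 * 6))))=40 / 51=0.78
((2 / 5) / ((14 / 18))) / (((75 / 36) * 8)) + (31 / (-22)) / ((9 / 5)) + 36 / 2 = 2988221 / 173250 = 17.25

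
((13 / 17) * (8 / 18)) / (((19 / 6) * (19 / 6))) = 208 / 6137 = 0.03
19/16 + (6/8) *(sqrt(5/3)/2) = sqrt(15)/8 + 19/16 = 1.67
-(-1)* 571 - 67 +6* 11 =570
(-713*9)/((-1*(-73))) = -6417/73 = -87.90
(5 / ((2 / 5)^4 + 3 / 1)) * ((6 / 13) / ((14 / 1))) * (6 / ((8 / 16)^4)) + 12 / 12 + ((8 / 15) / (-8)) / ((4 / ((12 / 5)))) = 26629944 / 4302025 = 6.19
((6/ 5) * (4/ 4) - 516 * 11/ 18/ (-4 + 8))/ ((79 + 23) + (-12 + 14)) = -2329/ 3120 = -0.75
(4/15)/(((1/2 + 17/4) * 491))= 16/139935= 0.00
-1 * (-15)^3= 3375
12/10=6/5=1.20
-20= -20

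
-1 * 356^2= -126736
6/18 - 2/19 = 13/57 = 0.23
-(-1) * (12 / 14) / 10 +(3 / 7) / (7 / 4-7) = 1 / 245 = 0.00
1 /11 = 0.09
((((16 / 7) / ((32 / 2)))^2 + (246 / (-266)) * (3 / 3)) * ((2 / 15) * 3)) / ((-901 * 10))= 842 / 20970775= 0.00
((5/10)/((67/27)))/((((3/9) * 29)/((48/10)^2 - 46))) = -23247/48575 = -0.48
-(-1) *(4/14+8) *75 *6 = 26100/7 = 3728.57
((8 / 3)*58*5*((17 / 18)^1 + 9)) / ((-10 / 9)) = -20764 / 3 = -6921.33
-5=-5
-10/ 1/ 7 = -10/ 7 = -1.43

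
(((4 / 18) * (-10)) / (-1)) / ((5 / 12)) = 16 / 3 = 5.33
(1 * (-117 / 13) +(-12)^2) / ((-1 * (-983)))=135 / 983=0.14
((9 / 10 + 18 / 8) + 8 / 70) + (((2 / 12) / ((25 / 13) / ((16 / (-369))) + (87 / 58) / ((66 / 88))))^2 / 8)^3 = 155669449034197090617688674193 / 47688671476559283671856500460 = 3.26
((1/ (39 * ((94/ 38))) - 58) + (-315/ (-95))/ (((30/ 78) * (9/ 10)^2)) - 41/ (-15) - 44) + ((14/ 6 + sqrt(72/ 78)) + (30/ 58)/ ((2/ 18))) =-1236590672/ 15149745 + 2 * sqrt(39)/ 13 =-80.66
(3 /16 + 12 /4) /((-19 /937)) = -47787 /304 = -157.19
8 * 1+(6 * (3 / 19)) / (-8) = 7.88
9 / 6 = 3 / 2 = 1.50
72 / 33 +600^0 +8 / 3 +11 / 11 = 226 / 33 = 6.85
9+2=11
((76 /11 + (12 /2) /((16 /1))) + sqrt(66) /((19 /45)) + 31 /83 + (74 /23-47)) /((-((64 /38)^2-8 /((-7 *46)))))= 5111880935 /404904544-45885 *sqrt(66) /55436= 5.90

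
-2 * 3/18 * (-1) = 1/3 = 0.33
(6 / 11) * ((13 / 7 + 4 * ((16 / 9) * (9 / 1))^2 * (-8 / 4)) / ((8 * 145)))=-42969 / 44660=-0.96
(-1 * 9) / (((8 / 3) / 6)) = -20.25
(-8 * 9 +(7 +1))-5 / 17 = -1093 / 17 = -64.29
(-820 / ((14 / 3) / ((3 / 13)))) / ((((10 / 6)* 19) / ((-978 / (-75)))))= -721764 / 43225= -16.70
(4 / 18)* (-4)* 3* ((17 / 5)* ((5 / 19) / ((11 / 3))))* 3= -408 / 209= -1.95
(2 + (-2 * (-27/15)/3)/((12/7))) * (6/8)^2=243/160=1.52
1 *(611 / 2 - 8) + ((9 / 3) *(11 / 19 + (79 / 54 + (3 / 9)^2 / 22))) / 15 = 16811027 / 56430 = 297.91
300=300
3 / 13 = 0.23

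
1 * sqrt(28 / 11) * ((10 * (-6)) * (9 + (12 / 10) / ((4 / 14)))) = -144 * sqrt(77) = -1263.59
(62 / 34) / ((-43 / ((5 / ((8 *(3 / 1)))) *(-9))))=465 / 5848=0.08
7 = 7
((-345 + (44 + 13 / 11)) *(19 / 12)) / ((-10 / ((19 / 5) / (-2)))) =-90.20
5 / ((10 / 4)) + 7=9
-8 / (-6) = 4 / 3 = 1.33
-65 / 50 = -13 / 10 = -1.30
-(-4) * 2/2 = 4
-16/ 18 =-8/ 9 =-0.89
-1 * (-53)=53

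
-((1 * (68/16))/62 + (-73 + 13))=14863/248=59.93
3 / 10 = 0.30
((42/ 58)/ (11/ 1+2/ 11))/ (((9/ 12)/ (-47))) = -14476/ 3567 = -4.06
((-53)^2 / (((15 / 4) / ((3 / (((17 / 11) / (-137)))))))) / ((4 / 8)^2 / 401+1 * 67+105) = -27159973808 / 23450565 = -1158.18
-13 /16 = -0.81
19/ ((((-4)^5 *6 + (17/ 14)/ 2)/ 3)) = -0.01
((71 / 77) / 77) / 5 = 71 / 29645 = 0.00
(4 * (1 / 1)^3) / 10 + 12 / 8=19 / 10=1.90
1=1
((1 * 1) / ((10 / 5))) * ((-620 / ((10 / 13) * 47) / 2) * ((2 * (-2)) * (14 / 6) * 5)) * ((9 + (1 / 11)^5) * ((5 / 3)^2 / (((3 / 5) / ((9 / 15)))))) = 1022231665000 / 204373719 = 5001.78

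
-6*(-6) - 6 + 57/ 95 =153/ 5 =30.60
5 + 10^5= 100005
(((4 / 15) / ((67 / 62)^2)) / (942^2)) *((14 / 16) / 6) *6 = 0.00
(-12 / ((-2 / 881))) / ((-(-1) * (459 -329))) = 40.66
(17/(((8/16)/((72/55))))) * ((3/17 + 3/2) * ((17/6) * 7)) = 81396/55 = 1479.93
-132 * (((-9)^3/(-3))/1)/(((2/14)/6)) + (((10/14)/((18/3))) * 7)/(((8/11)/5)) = -64664941/48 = -1347186.27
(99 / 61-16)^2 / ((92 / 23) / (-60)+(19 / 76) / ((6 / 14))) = 400.06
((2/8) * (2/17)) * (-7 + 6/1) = -1/34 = -0.03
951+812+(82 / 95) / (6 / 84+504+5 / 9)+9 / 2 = 21352781639 / 12080770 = 1767.50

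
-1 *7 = -7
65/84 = 0.77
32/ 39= 0.82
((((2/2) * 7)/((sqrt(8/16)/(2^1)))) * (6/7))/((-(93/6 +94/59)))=-0.99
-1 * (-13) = 13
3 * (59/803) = 0.22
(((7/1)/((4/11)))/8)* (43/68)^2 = 142373/147968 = 0.96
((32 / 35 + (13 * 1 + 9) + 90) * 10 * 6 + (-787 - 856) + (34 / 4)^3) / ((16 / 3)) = 965325 / 896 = 1077.37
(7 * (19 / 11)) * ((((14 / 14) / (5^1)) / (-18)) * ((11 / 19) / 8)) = -0.01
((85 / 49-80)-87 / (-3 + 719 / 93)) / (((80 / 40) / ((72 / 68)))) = -18754731 / 366520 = -51.17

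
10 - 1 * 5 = 5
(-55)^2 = 3025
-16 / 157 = -0.10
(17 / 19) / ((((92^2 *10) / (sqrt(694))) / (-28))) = -119 *sqrt(694) / 402040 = -0.01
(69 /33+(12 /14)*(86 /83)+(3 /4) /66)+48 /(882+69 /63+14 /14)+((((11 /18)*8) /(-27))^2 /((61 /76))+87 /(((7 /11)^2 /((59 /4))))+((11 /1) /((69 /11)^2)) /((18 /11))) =20081209884622013554919 /6330576324937826808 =3172.10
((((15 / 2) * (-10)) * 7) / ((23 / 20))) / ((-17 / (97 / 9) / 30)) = 3395000 / 391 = 8682.86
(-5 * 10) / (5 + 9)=-25 / 7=-3.57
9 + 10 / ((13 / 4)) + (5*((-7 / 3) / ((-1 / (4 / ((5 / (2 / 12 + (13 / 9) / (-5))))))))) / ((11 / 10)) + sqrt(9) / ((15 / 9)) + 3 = 27799 / 1755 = 15.84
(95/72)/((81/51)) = 1615/1944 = 0.83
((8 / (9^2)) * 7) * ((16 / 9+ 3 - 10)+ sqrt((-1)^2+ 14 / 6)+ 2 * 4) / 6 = 28 * sqrt(30) / 729+ 700 / 2187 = 0.53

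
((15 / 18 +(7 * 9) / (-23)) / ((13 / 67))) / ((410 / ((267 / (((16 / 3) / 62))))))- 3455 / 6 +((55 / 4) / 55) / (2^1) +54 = -3507445831 / 5884320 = -596.07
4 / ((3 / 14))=18.67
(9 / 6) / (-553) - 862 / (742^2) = -46519 / 10873639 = -0.00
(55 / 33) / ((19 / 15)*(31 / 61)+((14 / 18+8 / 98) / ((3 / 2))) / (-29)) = 19503225 / 7301531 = 2.67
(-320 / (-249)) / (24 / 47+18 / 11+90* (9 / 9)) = 4136 / 296559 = 0.01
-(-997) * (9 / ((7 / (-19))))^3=-4985210367 / 343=-14534141.01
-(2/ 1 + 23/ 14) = -51/ 14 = -3.64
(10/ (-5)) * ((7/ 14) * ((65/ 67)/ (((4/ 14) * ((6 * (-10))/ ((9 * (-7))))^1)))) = -1911/ 536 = -3.57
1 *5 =5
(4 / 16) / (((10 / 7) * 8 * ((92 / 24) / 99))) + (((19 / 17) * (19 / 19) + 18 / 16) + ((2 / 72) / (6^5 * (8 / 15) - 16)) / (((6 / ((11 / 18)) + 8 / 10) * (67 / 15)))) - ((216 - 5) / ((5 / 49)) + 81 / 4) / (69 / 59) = -2253362036607069 / 1264068541952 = -1782.63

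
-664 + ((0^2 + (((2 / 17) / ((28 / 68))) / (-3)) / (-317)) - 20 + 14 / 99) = -150230672 / 219681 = -683.86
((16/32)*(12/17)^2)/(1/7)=1.74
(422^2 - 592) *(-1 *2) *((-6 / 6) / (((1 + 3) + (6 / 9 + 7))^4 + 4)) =28753704 / 1500949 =19.16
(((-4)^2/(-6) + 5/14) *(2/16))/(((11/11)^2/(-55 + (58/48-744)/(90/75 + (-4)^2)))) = 19657535/693504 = 28.35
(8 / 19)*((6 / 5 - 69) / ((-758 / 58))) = 78648 / 36005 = 2.18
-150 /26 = -75 /13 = -5.77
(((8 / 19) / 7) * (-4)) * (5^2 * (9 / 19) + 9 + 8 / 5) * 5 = -27.00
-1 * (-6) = 6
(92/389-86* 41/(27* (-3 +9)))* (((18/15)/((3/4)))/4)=-271342/31509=-8.61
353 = 353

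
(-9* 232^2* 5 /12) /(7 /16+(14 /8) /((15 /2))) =-48441600 /161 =-300879.50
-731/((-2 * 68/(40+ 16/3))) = 731/3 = 243.67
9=9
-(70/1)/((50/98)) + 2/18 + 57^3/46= 8049911/2070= 3888.85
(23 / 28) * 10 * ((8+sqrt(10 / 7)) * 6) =345 * sqrt(70) / 49+2760 / 7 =453.19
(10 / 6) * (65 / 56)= 325 / 168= 1.93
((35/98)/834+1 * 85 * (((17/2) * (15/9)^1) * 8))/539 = 37492935/2097788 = 17.87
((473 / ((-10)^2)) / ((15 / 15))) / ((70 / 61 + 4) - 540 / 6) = -28853 / 517600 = -0.06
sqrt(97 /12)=sqrt(291) /6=2.84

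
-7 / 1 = -7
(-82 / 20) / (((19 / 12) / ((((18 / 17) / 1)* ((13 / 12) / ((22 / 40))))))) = -19188 / 3553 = -5.40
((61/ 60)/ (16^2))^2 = 0.00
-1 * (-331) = 331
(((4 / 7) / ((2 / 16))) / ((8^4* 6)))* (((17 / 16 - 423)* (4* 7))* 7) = -47257 / 3072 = -15.38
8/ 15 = 0.53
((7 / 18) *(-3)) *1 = -7 / 6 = -1.17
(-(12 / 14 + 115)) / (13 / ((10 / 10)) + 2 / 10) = -4055 / 462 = -8.78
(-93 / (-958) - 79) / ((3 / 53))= -4006217 / 2874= -1393.95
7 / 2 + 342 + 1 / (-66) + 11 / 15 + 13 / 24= 457723 / 1320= 346.76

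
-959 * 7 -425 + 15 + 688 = -6435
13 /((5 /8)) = 104 /5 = 20.80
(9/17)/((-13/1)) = -9/221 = -0.04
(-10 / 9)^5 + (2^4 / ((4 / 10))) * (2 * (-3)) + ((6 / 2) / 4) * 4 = -14094613 / 59049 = -238.69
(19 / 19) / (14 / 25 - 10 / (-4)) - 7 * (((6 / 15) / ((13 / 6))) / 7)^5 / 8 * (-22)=139292994227314 / 426236241965625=0.33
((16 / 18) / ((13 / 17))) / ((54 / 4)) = 272 / 3159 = 0.09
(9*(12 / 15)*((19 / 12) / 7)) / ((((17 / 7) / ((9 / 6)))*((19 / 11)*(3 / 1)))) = 0.19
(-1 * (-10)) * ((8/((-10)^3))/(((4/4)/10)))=-4/5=-0.80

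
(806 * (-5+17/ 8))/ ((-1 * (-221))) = -713/ 68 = -10.49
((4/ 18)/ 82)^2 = 1/ 136161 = 0.00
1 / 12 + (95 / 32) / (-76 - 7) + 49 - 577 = -4206725 / 7968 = -527.95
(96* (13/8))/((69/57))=2964/23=128.87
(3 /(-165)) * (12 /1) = -12 /55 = -0.22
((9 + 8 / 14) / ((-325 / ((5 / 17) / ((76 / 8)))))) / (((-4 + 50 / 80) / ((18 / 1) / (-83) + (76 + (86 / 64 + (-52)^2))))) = 70701013 / 94099590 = 0.75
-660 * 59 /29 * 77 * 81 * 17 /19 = -4128769260 /551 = -7493229.15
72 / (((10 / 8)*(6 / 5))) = 48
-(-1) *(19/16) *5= 95/16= 5.94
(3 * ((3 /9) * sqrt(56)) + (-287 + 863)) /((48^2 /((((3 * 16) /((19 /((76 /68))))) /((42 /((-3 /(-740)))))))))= sqrt(14) /4226880 + 3 /44030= 0.00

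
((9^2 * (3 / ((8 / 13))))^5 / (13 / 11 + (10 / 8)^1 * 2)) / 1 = 42722415139816269 / 16384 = 2607569283436.05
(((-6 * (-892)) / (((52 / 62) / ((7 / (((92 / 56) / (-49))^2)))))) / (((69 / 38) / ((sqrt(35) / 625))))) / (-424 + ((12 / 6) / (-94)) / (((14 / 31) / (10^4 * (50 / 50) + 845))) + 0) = -2277625465376576 * sqrt(35) / 60815464360625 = -221.57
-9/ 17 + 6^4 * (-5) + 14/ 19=-2092973/ 323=-6479.79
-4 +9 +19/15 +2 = 124/15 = 8.27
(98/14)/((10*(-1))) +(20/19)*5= 4.56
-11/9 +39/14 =197/126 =1.56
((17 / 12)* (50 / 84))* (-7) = -425 / 72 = -5.90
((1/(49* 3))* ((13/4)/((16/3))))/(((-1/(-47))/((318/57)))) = 32383/29792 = 1.09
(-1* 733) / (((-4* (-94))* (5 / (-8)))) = 733 / 235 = 3.12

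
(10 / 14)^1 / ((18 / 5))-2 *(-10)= 2545 / 126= 20.20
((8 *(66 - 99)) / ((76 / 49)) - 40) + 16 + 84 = -2094 / 19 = -110.21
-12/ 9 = -4/ 3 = -1.33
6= 6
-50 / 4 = -12.50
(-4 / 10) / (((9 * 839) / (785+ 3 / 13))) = -20416 / 490815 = -0.04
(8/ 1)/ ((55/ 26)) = 208/ 55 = 3.78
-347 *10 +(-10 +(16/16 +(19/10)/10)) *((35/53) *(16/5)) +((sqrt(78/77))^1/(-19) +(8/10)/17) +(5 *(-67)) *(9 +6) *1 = -191768171/22525 - sqrt(6006)/1463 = -8513.62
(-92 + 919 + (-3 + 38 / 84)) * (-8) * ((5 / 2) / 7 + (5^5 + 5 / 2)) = -3032632660 / 147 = -20630154.15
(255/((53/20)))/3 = 1700/53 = 32.08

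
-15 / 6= -5 / 2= -2.50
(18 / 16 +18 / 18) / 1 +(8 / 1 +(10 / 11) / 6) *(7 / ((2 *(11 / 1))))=13703 / 2904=4.72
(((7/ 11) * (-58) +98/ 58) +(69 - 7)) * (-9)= -76887/ 319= -241.03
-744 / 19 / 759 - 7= -33897 / 4807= -7.05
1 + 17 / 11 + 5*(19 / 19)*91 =5033 / 11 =457.55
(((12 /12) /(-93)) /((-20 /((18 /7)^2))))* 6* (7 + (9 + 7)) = 3726 /7595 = 0.49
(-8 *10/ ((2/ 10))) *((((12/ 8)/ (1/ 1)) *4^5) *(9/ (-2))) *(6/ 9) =1843200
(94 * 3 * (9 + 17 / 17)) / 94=30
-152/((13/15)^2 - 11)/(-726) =-2850/139513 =-0.02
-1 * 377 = -377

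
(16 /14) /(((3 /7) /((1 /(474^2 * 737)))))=2 /124189659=0.00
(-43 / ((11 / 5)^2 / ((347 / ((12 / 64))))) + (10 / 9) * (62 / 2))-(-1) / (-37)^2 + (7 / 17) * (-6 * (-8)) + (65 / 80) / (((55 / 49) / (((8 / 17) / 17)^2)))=-10202674655089777 / 622582655805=-16387.66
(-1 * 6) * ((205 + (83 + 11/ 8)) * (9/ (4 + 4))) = -62505/ 32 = -1953.28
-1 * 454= -454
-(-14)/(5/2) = 28/5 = 5.60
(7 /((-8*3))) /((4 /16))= -1.17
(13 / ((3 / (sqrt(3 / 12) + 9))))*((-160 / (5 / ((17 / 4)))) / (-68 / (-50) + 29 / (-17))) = 7138300 / 441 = 16186.62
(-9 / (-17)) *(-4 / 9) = -4 / 17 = -0.24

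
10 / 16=5 / 8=0.62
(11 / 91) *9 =99 / 91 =1.09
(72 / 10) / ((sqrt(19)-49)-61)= -264 / 4027-12 * sqrt(19) / 20135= -0.07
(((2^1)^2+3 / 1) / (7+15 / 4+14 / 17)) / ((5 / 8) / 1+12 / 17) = 64736 / 142447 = 0.45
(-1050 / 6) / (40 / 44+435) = -55 / 137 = -0.40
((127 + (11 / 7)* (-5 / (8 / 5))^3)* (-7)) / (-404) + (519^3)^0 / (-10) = 1313041 / 1034240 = 1.27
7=7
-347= -347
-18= -18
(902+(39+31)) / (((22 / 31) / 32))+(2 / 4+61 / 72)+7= 34718675 / 792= 43836.71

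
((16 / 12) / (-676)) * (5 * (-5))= 25 / 507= 0.05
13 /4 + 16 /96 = 41 /12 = 3.42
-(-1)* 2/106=1/53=0.02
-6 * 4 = -24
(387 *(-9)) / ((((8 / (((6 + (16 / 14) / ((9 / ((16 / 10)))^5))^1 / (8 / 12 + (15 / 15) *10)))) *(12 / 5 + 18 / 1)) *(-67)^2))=-166634532971 / 62308038240000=-0.00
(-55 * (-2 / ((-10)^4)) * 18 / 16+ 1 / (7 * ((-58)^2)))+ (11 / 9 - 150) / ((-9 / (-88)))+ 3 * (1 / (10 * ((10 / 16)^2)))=-5546438754179 / 3814776000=-1453.94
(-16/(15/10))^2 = 1024/9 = 113.78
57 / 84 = 19 / 28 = 0.68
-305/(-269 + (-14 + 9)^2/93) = 28365/24992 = 1.13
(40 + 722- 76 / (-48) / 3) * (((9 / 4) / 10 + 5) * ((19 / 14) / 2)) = 109007921 / 40320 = 2703.57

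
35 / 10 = 7 / 2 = 3.50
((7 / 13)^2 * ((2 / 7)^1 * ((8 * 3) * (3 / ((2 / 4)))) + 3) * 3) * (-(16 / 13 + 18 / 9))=-272538 / 2197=-124.05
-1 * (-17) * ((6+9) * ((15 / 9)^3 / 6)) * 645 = 2284375 / 18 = 126909.72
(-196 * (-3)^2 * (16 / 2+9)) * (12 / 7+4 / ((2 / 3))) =-231336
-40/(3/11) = -440/3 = -146.67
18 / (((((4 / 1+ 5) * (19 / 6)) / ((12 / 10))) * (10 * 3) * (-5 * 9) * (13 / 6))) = -8 / 30875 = -0.00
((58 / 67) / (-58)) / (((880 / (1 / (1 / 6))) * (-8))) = 3 / 235840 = 0.00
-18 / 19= -0.95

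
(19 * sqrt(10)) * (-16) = -304 * sqrt(10) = -961.33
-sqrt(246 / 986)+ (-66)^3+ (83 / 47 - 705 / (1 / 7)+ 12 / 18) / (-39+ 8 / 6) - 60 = -1526514424 / 5311 - sqrt(60639) / 493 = -287425.55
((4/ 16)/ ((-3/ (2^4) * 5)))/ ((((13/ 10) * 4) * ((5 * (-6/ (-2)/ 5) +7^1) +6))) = -0.00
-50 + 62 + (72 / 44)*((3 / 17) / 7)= 15762 / 1309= 12.04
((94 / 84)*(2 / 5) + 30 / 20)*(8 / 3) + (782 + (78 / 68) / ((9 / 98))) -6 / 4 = 8548549 / 10710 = 798.18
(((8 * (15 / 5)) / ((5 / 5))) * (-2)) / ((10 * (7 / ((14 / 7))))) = -48 / 35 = -1.37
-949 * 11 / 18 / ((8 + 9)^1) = -10439 / 306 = -34.11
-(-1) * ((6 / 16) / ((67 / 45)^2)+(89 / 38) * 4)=9.54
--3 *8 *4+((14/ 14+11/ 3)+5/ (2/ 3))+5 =679/ 6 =113.17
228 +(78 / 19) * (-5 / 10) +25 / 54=232297 / 1026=226.41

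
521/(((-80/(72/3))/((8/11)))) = -6252/55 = -113.67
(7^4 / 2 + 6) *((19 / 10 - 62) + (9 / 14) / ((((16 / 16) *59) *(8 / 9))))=-4790526487 / 66080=-72495.86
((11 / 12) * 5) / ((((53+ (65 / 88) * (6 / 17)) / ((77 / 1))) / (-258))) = -68107270 / 39839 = -1709.56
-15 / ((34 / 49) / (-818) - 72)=300615 / 1442969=0.21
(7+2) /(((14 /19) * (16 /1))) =171 /224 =0.76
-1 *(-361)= 361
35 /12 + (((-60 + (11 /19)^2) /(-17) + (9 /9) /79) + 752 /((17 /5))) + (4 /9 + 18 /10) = 20059449007 /87268140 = 229.86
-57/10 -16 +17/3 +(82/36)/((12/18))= -757/60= -12.62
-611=-611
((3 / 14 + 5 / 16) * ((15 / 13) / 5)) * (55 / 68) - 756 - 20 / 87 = -6513087391 / 8613696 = -756.13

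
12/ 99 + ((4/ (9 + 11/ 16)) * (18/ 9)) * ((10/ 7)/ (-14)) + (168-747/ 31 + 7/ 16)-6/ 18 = 144.04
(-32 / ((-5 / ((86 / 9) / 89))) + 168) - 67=407257 / 4005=101.69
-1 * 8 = -8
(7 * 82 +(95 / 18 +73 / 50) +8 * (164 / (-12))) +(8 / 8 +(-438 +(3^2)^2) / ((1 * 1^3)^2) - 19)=96.40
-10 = -10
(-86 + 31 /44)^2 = 14085009 /1936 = 7275.31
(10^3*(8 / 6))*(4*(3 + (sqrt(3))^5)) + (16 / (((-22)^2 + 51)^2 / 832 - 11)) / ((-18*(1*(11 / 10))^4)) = 584154047632000 / 36509632137 + 48000*sqrt(3) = 99138.44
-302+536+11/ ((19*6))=234.10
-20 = -20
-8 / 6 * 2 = -8 / 3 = -2.67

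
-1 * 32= -32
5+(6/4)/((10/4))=28/5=5.60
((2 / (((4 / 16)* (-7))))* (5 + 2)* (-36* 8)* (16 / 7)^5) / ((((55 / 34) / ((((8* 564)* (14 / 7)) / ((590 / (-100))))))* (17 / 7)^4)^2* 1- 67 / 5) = -10728.31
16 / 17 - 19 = -307 / 17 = -18.06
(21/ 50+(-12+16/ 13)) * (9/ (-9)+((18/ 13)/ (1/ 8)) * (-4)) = 3962203/ 8450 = 468.90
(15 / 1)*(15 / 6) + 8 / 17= 1291 / 34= 37.97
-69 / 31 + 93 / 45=-74 / 465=-0.16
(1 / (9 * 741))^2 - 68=-68.00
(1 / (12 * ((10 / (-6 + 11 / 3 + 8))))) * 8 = 17 / 45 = 0.38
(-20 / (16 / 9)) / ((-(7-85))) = -15 / 104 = -0.14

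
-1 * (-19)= 19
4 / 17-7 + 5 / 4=-5.51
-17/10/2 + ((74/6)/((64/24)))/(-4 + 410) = -13619/16240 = -0.84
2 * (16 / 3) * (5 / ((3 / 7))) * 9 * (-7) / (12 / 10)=-19600 / 3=-6533.33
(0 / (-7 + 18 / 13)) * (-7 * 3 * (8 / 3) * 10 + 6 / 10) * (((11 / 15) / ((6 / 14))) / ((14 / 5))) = 0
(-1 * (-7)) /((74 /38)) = 3.59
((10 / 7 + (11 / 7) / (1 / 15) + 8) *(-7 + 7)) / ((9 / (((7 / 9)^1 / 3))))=0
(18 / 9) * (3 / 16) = 3 / 8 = 0.38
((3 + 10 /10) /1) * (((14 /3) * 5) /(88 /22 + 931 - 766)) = 280 /507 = 0.55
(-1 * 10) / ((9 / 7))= -70 / 9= -7.78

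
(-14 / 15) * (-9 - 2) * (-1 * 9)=-462 / 5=-92.40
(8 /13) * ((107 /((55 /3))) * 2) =5136 /715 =7.18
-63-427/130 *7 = -11179/130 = -85.99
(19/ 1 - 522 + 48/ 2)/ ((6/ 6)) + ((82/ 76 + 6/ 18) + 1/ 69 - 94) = -499555/ 874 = -571.57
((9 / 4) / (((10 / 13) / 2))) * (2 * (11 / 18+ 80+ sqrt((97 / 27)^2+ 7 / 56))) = 13 * sqrt(152002) / 120+ 18863 / 20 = 985.39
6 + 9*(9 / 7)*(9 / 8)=1065 / 56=19.02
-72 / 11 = -6.55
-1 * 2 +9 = 7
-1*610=-610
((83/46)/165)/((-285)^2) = 83/616497750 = 0.00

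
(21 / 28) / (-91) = -3 / 364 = -0.01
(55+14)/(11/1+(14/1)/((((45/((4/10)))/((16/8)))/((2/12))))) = 6.25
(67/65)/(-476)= -67/30940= -0.00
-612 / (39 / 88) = -17952 / 13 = -1380.92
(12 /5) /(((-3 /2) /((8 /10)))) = -32 /25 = -1.28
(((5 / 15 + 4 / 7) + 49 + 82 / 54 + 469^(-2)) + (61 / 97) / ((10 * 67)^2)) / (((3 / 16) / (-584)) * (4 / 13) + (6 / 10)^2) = 22490401650050776 / 157405785959583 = 142.88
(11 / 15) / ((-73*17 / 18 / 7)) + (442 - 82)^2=804167538 / 6205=129599.93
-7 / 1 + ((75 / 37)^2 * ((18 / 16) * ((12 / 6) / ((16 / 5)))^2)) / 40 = -38998843 / 5607424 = -6.95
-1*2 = -2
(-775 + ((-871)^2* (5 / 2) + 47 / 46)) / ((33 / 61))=3504410.30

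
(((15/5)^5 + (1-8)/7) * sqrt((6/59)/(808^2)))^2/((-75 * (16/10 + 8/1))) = -14641/1155569280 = -0.00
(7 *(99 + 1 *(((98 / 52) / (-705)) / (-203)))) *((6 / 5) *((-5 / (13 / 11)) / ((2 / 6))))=-12156475947 / 1151735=-10554.92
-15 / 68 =-0.22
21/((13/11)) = 231/13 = 17.77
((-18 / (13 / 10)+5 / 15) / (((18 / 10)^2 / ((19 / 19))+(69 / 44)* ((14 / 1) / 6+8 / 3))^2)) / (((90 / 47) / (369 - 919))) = 96963350000 / 3067569063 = 31.61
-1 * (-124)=124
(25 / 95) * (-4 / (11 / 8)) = -160 / 209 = -0.77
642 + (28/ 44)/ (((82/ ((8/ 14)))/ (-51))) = 289440/ 451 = 641.77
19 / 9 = 2.11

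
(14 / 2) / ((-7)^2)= 1 / 7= 0.14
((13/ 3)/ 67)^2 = 169/ 40401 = 0.00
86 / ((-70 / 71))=-3053 / 35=-87.23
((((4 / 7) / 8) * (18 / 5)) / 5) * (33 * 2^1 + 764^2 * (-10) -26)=-10506456 / 35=-300184.46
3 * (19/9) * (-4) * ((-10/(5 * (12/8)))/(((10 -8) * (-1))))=-152/9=-16.89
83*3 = 249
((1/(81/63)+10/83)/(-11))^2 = 3721/558009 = 0.01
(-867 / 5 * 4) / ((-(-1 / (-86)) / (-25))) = -1491240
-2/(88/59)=-59/44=-1.34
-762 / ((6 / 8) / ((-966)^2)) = -948086496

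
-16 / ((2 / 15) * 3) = -40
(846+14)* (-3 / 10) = -258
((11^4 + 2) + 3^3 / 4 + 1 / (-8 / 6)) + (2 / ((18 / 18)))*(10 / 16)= 58601 / 4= 14650.25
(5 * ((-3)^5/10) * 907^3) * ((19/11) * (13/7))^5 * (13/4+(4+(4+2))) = -8834638238445890942216379/21654273256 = -407985903475101.64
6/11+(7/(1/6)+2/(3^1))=1426/33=43.21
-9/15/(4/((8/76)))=-3/190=-0.02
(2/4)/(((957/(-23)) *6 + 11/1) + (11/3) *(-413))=-69/241912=-0.00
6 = 6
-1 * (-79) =79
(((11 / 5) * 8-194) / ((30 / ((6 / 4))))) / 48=-147 / 800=-0.18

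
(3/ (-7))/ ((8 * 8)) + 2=893/ 448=1.99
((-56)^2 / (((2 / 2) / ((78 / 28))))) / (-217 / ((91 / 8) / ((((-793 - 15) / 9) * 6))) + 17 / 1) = 340704 / 401431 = 0.85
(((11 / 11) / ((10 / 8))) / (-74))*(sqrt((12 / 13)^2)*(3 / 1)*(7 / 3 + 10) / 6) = -0.06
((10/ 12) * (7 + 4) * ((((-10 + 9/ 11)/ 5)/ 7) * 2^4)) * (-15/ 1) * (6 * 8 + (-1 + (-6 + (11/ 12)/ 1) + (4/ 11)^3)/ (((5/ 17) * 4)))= 1383134905/ 55902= 24742.14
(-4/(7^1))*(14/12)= -0.67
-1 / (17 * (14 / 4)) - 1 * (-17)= 2021 / 119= 16.98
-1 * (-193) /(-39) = -193 /39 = -4.95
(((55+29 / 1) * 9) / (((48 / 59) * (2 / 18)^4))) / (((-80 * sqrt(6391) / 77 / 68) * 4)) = -414583029 * sqrt(6391) / 26560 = -1247865.73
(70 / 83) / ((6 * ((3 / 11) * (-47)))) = -385 / 35109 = -0.01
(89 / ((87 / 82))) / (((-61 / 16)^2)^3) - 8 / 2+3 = -4359832447039 / 4482272569407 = -0.97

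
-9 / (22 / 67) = -603 / 22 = -27.41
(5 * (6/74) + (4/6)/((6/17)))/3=764/999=0.76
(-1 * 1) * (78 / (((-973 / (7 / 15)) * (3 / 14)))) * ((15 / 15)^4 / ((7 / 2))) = 104 / 2085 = 0.05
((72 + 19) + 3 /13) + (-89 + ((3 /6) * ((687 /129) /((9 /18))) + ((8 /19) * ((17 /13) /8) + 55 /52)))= 368883 /42484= 8.68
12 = 12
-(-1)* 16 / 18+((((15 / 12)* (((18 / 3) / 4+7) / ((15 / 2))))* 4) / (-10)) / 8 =589 / 720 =0.82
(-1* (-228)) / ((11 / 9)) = 2052 / 11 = 186.55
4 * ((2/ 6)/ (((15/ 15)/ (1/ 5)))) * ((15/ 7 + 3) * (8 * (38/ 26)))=7296/ 455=16.04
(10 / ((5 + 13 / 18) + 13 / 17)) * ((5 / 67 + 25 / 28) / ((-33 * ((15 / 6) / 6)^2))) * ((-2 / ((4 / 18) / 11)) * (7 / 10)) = 11996424 / 664975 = 18.04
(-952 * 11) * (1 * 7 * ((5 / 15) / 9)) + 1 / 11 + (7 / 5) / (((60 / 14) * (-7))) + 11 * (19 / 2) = -19382359 / 7425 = -2610.42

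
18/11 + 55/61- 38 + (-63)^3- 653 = -250735.46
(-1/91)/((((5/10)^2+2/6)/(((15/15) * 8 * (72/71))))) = -6912/45227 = -0.15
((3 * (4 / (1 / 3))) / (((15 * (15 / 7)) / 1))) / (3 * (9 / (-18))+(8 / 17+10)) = 952 / 7625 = 0.12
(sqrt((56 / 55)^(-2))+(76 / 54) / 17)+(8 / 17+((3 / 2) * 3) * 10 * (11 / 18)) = 746329 / 25704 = 29.04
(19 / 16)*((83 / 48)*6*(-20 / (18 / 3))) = -7885 / 192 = -41.07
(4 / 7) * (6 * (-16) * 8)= -3072 / 7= -438.86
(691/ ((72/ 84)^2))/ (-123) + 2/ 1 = -25003/ 4428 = -5.65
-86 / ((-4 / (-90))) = -1935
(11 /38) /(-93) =-11 /3534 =-0.00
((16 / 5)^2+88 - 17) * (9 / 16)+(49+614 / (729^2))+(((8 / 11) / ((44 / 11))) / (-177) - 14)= 11133212918111 / 137962083600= 80.70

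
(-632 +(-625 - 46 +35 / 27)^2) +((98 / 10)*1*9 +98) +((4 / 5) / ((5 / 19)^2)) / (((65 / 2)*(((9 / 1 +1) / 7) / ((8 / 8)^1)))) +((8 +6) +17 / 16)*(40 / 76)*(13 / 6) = 4034083520146403 / 9003150000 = 448074.68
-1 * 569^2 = -323761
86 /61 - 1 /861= 73985 /52521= 1.41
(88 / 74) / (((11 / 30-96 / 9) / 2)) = -880 / 3811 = -0.23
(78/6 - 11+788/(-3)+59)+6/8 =-2411/12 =-200.92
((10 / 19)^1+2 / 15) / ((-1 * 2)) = -94 / 285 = -0.33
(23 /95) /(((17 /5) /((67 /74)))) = 0.06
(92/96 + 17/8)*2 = 37/6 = 6.17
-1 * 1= -1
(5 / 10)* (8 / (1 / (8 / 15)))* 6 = 64 / 5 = 12.80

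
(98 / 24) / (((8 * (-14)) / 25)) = -175 / 192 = -0.91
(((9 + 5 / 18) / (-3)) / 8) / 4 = -167 / 1728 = -0.10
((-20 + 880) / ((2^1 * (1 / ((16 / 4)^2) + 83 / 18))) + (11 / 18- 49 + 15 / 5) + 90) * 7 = 11584853 / 12114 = 956.32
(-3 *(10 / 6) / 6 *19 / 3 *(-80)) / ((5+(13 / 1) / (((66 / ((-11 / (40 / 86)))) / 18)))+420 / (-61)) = -4636000 / 941373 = -4.92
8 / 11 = 0.73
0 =0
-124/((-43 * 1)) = 124/43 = 2.88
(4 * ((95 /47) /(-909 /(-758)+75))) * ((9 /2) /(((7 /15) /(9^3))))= 4724576100 /6334237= 745.88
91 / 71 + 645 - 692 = -3246 / 71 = -45.72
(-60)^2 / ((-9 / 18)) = -7200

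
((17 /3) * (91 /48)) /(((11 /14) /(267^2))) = 974733.06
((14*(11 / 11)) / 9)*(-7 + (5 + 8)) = 28 / 3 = 9.33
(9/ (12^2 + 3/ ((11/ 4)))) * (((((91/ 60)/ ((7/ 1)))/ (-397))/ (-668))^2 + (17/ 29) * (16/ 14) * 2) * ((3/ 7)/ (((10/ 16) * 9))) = 757526846042796577/ 119625059503755792000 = 0.01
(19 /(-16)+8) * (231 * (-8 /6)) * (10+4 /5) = -226611 /10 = -22661.10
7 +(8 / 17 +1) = 144 / 17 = 8.47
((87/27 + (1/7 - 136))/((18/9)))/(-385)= 4178/24255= 0.17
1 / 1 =1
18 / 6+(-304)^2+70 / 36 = 1663577 / 18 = 92420.94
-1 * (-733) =733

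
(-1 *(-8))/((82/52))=5.07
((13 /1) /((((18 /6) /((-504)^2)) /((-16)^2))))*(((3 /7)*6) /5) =724598784 /5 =144919756.80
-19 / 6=-3.17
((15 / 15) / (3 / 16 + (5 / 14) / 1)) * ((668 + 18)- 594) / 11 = 10304 / 671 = 15.36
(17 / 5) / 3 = 17 / 15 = 1.13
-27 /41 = -0.66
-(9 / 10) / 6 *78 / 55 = -0.21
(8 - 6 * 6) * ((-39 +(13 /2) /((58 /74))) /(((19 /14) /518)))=180821368 /551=328169.45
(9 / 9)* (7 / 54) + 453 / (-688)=-9823 / 18576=-0.53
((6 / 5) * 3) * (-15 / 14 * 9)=-243 / 7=-34.71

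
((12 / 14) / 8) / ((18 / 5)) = 5 / 168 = 0.03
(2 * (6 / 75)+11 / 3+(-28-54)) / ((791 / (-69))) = 134849 / 19775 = 6.82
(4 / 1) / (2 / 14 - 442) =-28 / 3093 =-0.01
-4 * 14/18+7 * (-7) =-469/9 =-52.11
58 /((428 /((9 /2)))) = 261 /428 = 0.61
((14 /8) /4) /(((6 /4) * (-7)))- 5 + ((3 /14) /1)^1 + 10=869 /168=5.17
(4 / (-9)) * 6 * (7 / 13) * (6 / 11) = -112 / 143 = -0.78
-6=-6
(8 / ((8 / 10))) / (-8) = -5 / 4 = -1.25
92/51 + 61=3203/51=62.80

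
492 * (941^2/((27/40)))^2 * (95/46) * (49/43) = 478863807208811696000/240327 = 1992551012615360.30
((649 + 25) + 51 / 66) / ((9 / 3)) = 14845 / 66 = 224.92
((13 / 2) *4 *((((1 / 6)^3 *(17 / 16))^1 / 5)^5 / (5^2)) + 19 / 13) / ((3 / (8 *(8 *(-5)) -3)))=-118191114254045753025734059 / 751092301761085440000000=-157.36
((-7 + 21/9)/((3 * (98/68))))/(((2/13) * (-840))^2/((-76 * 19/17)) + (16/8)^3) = 0.01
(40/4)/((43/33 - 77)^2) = 5445/3120002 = 0.00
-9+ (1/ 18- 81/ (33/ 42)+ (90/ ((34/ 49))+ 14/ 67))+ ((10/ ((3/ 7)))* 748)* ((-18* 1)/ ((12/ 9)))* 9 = -478233410543/ 225522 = -2120562.12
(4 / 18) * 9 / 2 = 1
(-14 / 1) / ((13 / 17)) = -238 / 13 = -18.31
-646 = -646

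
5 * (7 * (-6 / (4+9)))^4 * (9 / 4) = 35006580 / 28561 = 1225.68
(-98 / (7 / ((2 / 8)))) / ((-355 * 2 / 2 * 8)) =7 / 5680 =0.00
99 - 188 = -89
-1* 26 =-26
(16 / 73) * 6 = 96 / 73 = 1.32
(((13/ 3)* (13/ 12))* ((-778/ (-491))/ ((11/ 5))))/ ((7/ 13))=4273165/ 680526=6.28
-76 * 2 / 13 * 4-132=-2324 / 13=-178.77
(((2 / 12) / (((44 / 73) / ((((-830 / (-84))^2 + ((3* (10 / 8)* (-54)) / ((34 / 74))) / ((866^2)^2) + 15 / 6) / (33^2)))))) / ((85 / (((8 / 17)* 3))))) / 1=0.00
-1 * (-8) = 8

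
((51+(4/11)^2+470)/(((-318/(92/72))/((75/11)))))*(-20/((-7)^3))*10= -604296250/72588747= -8.32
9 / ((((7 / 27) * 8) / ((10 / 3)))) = 405 / 28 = 14.46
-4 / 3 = -1.33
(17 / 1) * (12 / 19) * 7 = 1428 / 19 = 75.16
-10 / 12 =-5 / 6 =-0.83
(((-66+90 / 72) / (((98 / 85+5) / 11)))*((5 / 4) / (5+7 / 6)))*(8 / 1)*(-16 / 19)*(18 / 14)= 2019600 / 9937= 203.24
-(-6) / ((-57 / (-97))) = 194 / 19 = 10.21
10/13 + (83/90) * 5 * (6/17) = 1589/663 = 2.40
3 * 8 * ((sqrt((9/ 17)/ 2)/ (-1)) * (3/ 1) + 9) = 216 - 108 * sqrt(34)/ 17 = 178.96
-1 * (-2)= 2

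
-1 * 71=-71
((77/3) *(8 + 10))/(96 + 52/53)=12243/2570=4.76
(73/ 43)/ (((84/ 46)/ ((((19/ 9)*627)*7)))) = 6667309/ 774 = 8614.09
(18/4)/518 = 9/1036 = 0.01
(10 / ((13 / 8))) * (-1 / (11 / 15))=-1200 / 143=-8.39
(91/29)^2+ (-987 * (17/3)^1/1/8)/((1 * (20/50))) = -23386069/13456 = -1737.97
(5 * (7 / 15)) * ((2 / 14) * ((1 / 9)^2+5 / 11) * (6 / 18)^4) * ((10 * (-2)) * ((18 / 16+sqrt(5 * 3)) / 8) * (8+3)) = -1040 * sqrt(15) / 19683- 130 / 2187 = -0.26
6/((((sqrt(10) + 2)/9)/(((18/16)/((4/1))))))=-81/16 + 81 * sqrt(10)/32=2.94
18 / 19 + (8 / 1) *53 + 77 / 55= 40503 / 95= 426.35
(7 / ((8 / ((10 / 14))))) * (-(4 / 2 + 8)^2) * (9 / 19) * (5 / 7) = -5625 / 266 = -21.15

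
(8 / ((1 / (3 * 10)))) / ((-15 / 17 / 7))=-1904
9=9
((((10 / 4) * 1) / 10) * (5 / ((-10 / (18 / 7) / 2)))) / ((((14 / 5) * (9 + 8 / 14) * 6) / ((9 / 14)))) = -135 / 52528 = -0.00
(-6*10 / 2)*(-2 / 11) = 60 / 11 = 5.45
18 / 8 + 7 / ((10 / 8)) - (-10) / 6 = 571 / 60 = 9.52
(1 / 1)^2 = 1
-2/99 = -0.02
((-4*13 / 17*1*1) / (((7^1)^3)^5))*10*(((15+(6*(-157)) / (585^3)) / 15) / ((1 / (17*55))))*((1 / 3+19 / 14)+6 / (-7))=-44044343684 / 8773564883797313145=-0.00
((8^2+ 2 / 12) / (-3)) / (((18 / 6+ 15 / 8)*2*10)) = -77 / 351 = -0.22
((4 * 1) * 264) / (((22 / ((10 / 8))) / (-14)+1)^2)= 431200 / 27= 15970.37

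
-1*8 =-8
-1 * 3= -3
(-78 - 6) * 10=-840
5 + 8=13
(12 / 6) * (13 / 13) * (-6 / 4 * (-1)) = 3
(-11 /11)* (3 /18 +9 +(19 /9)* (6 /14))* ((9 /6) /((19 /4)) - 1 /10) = -2.17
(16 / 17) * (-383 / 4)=-1532 / 17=-90.12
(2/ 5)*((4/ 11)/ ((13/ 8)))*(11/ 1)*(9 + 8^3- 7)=506.09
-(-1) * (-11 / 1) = -11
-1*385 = -385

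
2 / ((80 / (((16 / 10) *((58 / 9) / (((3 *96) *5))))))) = 29 / 162000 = 0.00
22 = 22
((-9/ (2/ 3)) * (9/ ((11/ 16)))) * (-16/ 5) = 31104/ 55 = 565.53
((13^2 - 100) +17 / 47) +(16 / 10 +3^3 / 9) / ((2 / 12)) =22786 / 235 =96.96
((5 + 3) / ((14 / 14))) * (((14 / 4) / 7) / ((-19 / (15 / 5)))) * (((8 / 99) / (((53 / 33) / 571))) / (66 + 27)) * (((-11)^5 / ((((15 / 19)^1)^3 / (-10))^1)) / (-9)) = 2124646635584 / 29943675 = 70954.77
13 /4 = 3.25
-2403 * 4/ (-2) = 4806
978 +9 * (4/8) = 1965/2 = 982.50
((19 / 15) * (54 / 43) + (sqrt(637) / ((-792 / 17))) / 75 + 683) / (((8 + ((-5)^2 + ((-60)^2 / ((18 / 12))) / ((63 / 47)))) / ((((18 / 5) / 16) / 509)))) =27818343 / 167623778200 - 833 * sqrt(13) / 1715220056000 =0.00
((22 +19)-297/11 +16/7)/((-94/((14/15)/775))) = -38/182125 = -0.00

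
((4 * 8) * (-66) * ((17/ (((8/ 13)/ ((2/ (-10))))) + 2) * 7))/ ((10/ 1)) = 130284/ 25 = 5211.36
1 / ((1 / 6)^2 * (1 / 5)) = 180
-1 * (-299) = 299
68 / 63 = 1.08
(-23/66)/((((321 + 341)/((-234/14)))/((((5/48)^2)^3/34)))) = 4671875/14131354681737216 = 0.00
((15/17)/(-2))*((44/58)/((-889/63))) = 1485/62611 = 0.02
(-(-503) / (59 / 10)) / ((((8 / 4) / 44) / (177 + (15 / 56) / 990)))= 1645295395 / 4956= 331980.51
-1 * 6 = -6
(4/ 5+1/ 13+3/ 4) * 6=1269/ 130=9.76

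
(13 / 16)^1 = 13 / 16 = 0.81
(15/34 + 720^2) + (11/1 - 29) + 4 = 17625139/34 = 518386.44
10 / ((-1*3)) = -10 / 3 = -3.33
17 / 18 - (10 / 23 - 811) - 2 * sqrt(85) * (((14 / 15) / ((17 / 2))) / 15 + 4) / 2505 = 335965 / 414 - 30656 * sqrt(85) / 9581625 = 811.48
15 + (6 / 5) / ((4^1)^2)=603 / 40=15.08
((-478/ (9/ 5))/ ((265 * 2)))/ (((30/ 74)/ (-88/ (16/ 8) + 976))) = -8241676/ 7155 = -1151.88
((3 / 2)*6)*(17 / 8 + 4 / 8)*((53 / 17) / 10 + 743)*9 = 214943463 / 1360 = 158046.66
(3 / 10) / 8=3 / 80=0.04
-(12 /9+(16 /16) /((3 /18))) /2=-11 /3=-3.67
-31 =-31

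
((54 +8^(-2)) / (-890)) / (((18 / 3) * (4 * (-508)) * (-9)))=-3457 / 6250106880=-0.00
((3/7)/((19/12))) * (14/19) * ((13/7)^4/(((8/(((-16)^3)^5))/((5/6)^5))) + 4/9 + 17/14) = -3215682723933218398657804/23402547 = -137407382364544269.42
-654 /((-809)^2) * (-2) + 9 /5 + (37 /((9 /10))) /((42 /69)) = 14295586022 /206161515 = 69.34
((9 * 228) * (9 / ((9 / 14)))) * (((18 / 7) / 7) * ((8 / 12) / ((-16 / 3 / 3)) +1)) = 46170 / 7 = 6595.71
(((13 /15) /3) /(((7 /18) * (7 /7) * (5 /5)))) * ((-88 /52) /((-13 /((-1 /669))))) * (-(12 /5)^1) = 176 /507325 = 0.00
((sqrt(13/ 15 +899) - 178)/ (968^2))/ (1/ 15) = -1335/ 468512 +sqrt(202470)/ 937024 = -0.00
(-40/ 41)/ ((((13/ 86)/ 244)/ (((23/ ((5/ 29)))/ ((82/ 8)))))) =-447882496/ 21853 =-20495.24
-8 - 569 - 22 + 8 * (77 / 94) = -27845 / 47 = -592.45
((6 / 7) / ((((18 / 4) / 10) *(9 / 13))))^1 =520 / 189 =2.75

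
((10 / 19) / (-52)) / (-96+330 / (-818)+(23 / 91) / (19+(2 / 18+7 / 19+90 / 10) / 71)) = 72290750 / 688450336389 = 0.00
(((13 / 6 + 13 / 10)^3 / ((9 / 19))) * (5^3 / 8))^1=333944 / 243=1374.26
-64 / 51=-1.25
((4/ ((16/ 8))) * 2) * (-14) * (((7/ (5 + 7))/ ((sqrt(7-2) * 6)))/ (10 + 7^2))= -49 * sqrt(5)/ 2655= -0.04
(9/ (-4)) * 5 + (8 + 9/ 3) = -1/ 4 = -0.25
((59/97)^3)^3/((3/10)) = 0.04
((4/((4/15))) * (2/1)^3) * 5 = 600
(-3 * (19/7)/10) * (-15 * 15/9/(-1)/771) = -95/3598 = -0.03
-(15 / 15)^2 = -1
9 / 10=0.90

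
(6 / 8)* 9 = 27 / 4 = 6.75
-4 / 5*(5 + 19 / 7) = -216 / 35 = -6.17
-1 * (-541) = 541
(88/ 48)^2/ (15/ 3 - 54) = -121/ 1764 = -0.07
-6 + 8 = 2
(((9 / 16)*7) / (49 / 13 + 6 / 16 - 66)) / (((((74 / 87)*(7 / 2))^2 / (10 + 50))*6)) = -4427865 / 61647439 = -0.07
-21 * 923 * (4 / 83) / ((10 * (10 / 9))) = -174447 / 2075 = -84.07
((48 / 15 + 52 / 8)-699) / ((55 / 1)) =-6893 / 550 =-12.53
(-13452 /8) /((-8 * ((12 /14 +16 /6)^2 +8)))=1483083 /144064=10.29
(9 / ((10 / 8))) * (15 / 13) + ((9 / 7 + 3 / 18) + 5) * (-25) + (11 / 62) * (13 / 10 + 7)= -25647841 / 169260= -151.53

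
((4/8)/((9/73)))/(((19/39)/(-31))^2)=11855857/722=16420.85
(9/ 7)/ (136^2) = 9/ 129472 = 0.00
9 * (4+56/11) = 900/11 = 81.82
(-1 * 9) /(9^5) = -1 /6561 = -0.00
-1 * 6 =-6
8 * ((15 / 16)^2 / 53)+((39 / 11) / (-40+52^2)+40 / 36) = 7735163 / 6212448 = 1.25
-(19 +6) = -25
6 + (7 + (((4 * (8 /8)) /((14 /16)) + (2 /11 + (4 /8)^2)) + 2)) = 6161 /308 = 20.00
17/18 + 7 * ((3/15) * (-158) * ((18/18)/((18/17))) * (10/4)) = -1564/3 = -521.33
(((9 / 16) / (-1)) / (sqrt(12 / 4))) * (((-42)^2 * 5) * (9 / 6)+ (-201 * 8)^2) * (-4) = 3376062.34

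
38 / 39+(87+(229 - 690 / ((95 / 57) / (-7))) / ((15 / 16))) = 667571 / 195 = 3423.44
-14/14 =-1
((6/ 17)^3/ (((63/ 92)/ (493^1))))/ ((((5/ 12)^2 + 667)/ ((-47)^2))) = 20368323072/ 194355679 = 104.80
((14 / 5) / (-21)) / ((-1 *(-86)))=-1 / 645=-0.00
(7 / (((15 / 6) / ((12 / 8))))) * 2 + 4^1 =62 / 5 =12.40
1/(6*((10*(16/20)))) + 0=1/48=0.02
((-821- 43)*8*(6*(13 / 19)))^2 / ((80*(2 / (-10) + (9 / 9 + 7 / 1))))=465813504 / 361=1290342.12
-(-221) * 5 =1105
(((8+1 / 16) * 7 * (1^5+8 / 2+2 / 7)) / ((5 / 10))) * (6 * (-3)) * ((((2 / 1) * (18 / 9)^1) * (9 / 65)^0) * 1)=-42957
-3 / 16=-0.19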